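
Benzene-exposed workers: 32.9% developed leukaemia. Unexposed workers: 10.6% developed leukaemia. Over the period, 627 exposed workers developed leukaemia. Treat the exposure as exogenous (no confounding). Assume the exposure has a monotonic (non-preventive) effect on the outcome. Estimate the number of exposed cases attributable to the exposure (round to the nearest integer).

about 425 cases

p₁ = 0.329, p₀ = 0.106.
PN = (p₁ − p₀)/p₁ = (0.329 − 0.106) / 0.329 ≈ 0.67781.
Attributable cases ≈ PN × (exposed cases) = 0.67781 × 627 ≈ 424.99.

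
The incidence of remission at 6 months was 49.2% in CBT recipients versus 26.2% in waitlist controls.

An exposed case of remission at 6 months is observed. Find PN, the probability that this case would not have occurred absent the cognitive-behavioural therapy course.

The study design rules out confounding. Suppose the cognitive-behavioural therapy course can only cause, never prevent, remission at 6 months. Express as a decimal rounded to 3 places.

PN ≈ 0.467

p₁ = 0.492, p₀ = 0.262.
Under exogeneity and monotonicity, PN = (p₁ − p₀) / p₁.
PN = (0.492 − 0.262) / 0.492 = 0.23 / 0.492 ≈ 0.4675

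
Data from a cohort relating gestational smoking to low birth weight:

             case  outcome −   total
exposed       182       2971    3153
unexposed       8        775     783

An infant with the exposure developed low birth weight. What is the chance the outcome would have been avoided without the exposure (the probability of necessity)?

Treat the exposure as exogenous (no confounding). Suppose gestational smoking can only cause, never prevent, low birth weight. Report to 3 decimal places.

PN ≈ 0.823

p₁ = P(outcome | exposed) = 182/3153 = 0.057723
p₀ = P(outcome | unexposed) = 8/783 = 0.010217
Under exogeneity and monotonicity, PN = (p₁ − p₀)/p₁.
PN = (0.057723 − 0.010217) / 0.057723 ≈ 0.8230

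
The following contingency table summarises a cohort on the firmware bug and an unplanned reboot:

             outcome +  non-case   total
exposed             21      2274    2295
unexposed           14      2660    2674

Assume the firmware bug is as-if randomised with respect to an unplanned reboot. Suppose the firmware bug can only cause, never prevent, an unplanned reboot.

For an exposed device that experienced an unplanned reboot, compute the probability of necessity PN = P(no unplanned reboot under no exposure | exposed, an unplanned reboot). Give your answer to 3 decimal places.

PN ≈ 0.428

p₁ = P(outcome | exposed) = 21/2295 = 0.0091503
p₀ = P(outcome | unexposed) = 14/2674 = 0.0052356
Under exogeneity and monotonicity, PN = (p₁ − p₀)/p₁.
PN = (0.0091503 − 0.0052356) / 0.0091503 ≈ 0.4278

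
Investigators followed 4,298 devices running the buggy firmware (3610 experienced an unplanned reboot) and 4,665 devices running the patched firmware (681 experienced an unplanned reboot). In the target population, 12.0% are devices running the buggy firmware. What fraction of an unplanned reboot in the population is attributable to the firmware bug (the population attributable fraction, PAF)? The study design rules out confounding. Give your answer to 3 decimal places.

p₁ = P(outcome | exposed) = 3610/4298 = 0.83993
p₀ = P(outcome | unexposed) = 681/4665 = 0.14598
Overall risk P(Y=1) = π·p₁ + (1−π)·p₀ = 0.12×0.83993 + 0.88×0.14598 = 0.22925.
Under exogeneity, PAF = [P(Y=1) − p₀] / P(Y=1).
PAF = (0.22925 − 0.14598) / 0.22925 ≈ 0.3632

PAF ≈ 0.363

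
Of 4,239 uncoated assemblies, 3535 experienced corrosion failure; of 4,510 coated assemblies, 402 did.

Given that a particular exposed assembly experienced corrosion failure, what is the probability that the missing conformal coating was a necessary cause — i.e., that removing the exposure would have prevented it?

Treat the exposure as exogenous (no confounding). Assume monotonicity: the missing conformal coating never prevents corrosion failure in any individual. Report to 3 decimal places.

PN ≈ 0.893

p₁ = P(outcome | exposed) = 3535/4239 = 0.83392
p₀ = P(outcome | unexposed) = 402/4510 = 0.089135
Under exogeneity and monotonicity, PN = (p₁ − p₀) / p₁.
PN = (0.83392 − 0.089135) / 0.83392 = 0.74479 / 0.83392 ≈ 0.8931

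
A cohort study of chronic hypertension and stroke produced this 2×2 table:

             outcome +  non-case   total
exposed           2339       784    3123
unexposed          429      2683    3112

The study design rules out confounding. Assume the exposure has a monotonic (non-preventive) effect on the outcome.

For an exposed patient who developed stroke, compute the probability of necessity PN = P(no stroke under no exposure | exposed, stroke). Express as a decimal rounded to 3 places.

p₁ = P(outcome | exposed) = 2339/3123 = 0.74896
p₀ = P(outcome | unexposed) = 429/3112 = 0.13785
Under exogeneity and monotonicity, PN = (p₁ − p₀)/p₁.
PN = (0.74896 − 0.13785) / 0.74896 ≈ 0.8159

PN ≈ 0.816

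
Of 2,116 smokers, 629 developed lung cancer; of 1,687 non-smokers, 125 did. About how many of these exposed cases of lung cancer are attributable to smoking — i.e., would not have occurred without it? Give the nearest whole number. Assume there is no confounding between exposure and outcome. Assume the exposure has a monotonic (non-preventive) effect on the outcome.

p₁ = P(outcome | exposed) = 629/2116 = 0.29726
p₀ = P(outcome | unexposed) = 125/1687 = 0.074096
PN = (p₁ − p₀)/p₁ = (0.29726 − 0.074096) / 0.29726 ≈ 0.75074.
Attributable cases ≈ PN × (exposed cases) = 0.75074 × 629 ≈ 472.21.

about 472 cases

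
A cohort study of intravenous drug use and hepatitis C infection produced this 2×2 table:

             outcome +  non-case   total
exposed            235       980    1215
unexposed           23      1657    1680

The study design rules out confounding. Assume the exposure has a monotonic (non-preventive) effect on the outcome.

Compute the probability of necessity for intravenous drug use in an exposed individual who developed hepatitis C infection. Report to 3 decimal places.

p₁ = P(outcome | exposed) = 235/1215 = 0.19342
p₀ = P(outcome | unexposed) = 23/1680 = 0.01369
Under exogeneity and monotonicity, PN = (p₁ − p₀) / p₁.
PN = (0.19342 − 0.01369) / 0.19342 = 0.17973 / 0.19342 ≈ 0.9292

PN ≈ 0.929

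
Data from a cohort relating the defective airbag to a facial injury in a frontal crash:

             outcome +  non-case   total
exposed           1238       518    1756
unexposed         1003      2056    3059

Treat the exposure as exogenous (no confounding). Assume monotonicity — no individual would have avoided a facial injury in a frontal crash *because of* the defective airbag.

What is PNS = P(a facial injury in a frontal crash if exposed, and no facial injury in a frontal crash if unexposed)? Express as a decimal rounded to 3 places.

PNS ≈ 0.377

p₁ = P(outcome | exposed) = 1238/1756 = 0.70501
p₀ = P(outcome | unexposed) = 1003/3059 = 0.32788
Under exogeneity and monotonicity, PNS = p₁ − p₀.
PNS = 0.70501 − 0.32788 = 0.37713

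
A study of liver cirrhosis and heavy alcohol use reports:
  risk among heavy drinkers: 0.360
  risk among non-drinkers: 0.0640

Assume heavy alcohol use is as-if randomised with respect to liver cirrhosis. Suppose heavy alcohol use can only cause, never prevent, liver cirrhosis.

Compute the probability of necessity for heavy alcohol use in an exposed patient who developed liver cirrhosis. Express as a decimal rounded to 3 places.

PN ≈ 0.822

Let p₁ = 0.36, p₀ = 0.064.
Under exogeneity and monotonicity, PN = (p₁ − p₀) / p₁.
PN = (0.36 − 0.064) / 0.36 = 0.296 / 0.36 ≈ 0.8222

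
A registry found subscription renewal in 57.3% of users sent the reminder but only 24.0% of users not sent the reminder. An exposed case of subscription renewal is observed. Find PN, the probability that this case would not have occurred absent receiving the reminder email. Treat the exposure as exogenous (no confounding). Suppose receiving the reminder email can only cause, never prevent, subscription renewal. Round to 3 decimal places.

PN ≈ 0.581

p₁ = 0.573, p₀ = 0.24.
Under exogeneity and monotonicity, PN = (p₁ − p₀) / p₁.
PN = (0.573 − 0.24) / 0.573 = 0.333 / 0.573 ≈ 0.5812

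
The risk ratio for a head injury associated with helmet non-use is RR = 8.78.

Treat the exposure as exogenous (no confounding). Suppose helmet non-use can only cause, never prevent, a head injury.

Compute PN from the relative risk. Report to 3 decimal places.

PN ≈ 0.886

Under exogeneity and monotonicity, PN = (RR − 1) / RR = 1 − 1/RR.
PN = (8.78 − 1) / 8.78 = 7.78 / 8.78 ≈ 0.8861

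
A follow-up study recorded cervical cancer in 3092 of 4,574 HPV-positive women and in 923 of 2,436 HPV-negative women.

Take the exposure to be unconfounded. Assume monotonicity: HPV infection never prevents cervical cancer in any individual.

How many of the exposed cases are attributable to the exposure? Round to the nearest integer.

about 1359 cases

p₁ = P(outcome | exposed) = 3092/4574 = 0.67599
p₀ = P(outcome | unexposed) = 923/2436 = 0.3789
PN = (p₁ − p₀)/p₁ = (0.67599 − 0.3789) / 0.67599 ≈ 0.43949.
Attributable cases ≈ PN × (exposed cases) = 0.43949 × 3092 ≈ 1358.91.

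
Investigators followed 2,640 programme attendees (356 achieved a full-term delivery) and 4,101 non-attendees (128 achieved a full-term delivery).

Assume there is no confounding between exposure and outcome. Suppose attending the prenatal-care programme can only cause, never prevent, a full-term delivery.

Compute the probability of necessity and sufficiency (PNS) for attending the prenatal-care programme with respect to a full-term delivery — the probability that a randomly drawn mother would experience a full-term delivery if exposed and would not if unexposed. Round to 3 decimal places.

PNS ≈ 0.104

p₁ = P(outcome | exposed) = 356/2640 = 0.13485
p₀ = P(outcome | unexposed) = 128/4101 = 0.031212
Under exogeneity and monotonicity, PNS = p₁ − p₀.
PNS = 0.13485 − 0.031212 = 0.10364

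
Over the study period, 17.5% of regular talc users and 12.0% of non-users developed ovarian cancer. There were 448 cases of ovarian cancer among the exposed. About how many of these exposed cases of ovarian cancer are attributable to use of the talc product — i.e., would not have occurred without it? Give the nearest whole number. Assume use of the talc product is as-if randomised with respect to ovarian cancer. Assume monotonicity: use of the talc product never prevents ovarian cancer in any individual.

about 141 cases

p₁ = 0.175, p₀ = 0.12.
PN = (p₁ − p₀)/p₁ = (0.175 − 0.12) / 0.175 ≈ 0.31429.
Attributable cases ≈ PN × (exposed cases) = 0.31429 × 448 ≈ 140.80.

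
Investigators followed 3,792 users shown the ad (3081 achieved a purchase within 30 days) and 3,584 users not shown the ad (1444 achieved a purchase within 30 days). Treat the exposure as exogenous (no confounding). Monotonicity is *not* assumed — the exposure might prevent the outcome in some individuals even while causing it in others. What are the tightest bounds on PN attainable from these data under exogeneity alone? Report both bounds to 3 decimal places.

p₁ = P(outcome | exposed) = 3081/3792 = 0.8125
p₀ = P(outcome | unexposed) = 1444/3584 = 0.4029
Under exogeneity alone the bounds on PN are max{0,(p₁−p₀)/p₁} ≤ PN ≤ min{1,(1−p₀)/p₁}.
  lower = (p₁ − p₀)/p₁ = 0.4096 / 0.8125 ≈ 0.5041
  upper = min{1, (1 − p₀)/p₁} = 0.5971 / 0.8125 ≈ 0.7349

0.504 ≤ PN ≤ 0.735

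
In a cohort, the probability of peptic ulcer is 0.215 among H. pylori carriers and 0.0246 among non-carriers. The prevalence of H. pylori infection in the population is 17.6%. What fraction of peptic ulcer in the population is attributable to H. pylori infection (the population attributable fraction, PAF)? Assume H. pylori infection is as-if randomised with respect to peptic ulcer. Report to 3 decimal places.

PAF ≈ 0.577

Let p₁ = 0.215, p₀ = 0.0246.
Overall risk P(Y=1) = π·p₁ + (1−π)·p₀ = 0.176×0.215 + 0.824×0.0246 = 0.05811.
Under exogeneity, PAF = [P(Y=1) − p₀] / P(Y=1).
PAF = (0.05811 − 0.0246) / 0.05811 ≈ 0.5767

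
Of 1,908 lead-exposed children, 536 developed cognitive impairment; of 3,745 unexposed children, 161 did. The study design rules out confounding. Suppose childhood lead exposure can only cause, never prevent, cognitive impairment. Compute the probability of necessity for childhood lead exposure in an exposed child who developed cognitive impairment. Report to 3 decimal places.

PN ≈ 0.847

p₁ = P(outcome | exposed) = 536/1908 = 0.28092
p₀ = P(outcome | unexposed) = 161/3745 = 0.042991
Under exogeneity and monotonicity, PN = (p₁ − p₀) / p₁.
PN = (0.28092 − 0.042991) / 0.28092 = 0.23793 / 0.28092 ≈ 0.8470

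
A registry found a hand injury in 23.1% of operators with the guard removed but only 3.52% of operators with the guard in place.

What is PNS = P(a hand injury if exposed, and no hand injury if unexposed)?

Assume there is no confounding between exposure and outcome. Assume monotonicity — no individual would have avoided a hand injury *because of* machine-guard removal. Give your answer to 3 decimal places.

p₁ = 0.231, p₀ = 0.0352.
Under exogeneity and monotonicity, PNS = p₁ − p₀.
PNS = 0.231 − 0.0352 = 0.1958

PNS ≈ 0.196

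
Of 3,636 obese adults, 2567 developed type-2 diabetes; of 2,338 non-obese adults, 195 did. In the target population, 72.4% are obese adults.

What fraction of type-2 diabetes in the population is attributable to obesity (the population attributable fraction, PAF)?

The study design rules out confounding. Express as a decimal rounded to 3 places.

PAF ≈ 0.844

p₁ = P(outcome | exposed) = 2567/3636 = 0.706
p₀ = P(outcome | unexposed) = 195/2338 = 0.083405
Overall risk P(Y=1) = π·p₁ + (1−π)·p₀ = 0.724×0.706 + 0.276×0.083405 = 0.53416.
Under exogeneity, PAF = [P(Y=1) − p₀] / P(Y=1).
PAF = (0.53416 − 0.083405) / 0.53416 ≈ 0.8439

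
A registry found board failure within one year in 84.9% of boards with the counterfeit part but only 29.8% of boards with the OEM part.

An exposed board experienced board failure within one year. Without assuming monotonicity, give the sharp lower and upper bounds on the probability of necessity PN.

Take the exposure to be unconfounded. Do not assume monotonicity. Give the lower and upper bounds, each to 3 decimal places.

0.649 ≤ PN ≤ 0.827

p₁ = 0.849, p₀ = 0.298.
Under exogeneity alone the bounds on PN are max{0,(p₁−p₀)/p₁} ≤ PN ≤ min{1,(1−p₀)/p₁}.
  lower = (p₁ − p₀)/p₁ = 0.551 / 0.849 ≈ 0.6490
  upper = min{1, (1 − p₀)/p₁} = 0.702 / 0.849 ≈ 0.8269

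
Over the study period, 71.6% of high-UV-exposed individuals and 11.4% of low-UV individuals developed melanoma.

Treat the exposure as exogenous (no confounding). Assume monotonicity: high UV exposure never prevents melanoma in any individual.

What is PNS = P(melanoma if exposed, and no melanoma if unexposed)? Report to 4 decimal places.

PNS ≈ 0.6020

p₁ = 0.716, p₀ = 0.114.
Under exogeneity and monotonicity, PNS = p₁ − p₀.
PNS = 0.716 − 0.114 = 0.602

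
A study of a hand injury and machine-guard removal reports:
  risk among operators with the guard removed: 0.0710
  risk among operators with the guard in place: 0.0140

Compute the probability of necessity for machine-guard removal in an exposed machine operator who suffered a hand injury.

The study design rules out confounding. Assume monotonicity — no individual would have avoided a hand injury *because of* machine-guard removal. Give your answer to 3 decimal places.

Let p₁ = 0.071, p₀ = 0.014.
Under exogeneity and monotonicity, PN = (p₁ − p₀) / p₁.
PN = (0.071 − 0.014) / 0.071 = 0.057 / 0.071 ≈ 0.8028

PN ≈ 0.803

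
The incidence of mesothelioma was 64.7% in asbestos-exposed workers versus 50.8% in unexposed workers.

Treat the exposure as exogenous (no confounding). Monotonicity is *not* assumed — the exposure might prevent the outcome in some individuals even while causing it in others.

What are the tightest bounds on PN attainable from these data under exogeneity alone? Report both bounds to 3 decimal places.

0.215 ≤ PN ≤ 0.760

p₁ = 0.647, p₀ = 0.508.
Under exogeneity alone the bounds on PN are max{0,(p₁−p₀)/p₁} ≤ PN ≤ min{1,(1−p₀)/p₁}.
  lower = (p₁ − p₀)/p₁ = 0.139 / 0.647 ≈ 0.2148
  upper = min{1, (1 − p₀)/p₁} = 0.492 / 0.647 ≈ 0.7604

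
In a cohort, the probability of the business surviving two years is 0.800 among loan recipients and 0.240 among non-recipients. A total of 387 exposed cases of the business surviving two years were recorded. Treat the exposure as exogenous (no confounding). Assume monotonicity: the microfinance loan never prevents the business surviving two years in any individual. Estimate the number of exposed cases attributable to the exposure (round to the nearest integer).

Let p₁ = 0.8, p₀ = 0.24.
PN = (p₁ − p₀)/p₁ = (0.8 − 0.24) / 0.8 ≈ 0.70000.
Attributable cases ≈ PN × (exposed cases) = 0.70000 × 387 ≈ 270.90.

about 271 cases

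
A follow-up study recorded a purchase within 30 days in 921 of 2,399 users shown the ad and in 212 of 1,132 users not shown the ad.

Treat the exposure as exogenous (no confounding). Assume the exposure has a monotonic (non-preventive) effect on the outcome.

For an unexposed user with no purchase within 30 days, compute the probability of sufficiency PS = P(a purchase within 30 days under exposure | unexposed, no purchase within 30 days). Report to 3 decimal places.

p₁ = P(outcome | exposed) = 921/2399 = 0.38391
p₀ = P(outcome | unexposed) = 212/1132 = 0.18728
Under exogeneity and monotonicity, PS = (p₁ − p₀) / (1 − p₀).
PS = (0.38391 − 0.18728) / (1 − 0.18728) = 0.19663 / 0.81272 ≈ 0.2419

PS ≈ 0.242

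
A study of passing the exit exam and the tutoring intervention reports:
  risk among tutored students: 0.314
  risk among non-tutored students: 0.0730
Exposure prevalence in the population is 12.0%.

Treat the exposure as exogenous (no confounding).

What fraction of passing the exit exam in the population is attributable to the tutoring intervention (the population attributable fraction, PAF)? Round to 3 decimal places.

Let p₁ = 0.314, p₀ = 0.073.
Overall risk P(Y=1) = π·p₁ + (1−π)·p₀ = 0.12×0.314 + 0.88×0.073 = 0.10192.
Under exogeneity, PAF = [P(Y=1) − p₀] / P(Y=1).
PAF = (0.10192 − 0.073) / 0.10192 ≈ 0.2838

PAF ≈ 0.284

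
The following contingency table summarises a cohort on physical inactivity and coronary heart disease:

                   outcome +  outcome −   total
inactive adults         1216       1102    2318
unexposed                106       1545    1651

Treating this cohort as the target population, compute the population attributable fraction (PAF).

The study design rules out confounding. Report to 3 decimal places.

p₁ = P(outcome | exposed) = 1216/2318 = 0.52459
p₀ = P(outcome | unexposed) = 106/1651 = 0.064204
Exposure prevalence π = 2318/3969 = 0.58403; overall risk P(Y=1) = 0.33308.
Under exogeneity, PAF = [P(Y=1) − p₀]/P(Y=1).
PAF = (0.33308 − 0.064204) / 0.33308 ≈ 0.8072

PAF ≈ 0.807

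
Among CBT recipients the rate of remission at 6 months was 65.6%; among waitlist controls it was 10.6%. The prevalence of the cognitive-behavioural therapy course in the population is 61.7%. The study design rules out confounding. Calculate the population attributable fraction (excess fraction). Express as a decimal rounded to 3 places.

p₁ = 0.656, p₀ = 0.106.
Overall risk P(Y=1) = π·p₁ + (1−π)·p₀ = 0.617×0.656 + 0.383×0.106 = 0.44535.
Under exogeneity, PAF = [P(Y=1) − p₀] / P(Y=1).
PAF = (0.44535 − 0.106) / 0.44535 ≈ 0.7620

PAF ≈ 0.762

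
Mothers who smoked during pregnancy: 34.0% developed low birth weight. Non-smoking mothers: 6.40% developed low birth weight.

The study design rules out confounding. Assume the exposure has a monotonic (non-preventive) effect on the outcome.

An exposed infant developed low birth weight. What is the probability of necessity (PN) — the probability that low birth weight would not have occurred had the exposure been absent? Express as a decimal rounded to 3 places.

p₁ = 0.34, p₀ = 0.064.
Under exogeneity and monotonicity, PN = (p₁ − p₀) / p₁.
PN = (0.34 − 0.064) / 0.34 = 0.276 / 0.34 ≈ 0.8118

PN ≈ 0.812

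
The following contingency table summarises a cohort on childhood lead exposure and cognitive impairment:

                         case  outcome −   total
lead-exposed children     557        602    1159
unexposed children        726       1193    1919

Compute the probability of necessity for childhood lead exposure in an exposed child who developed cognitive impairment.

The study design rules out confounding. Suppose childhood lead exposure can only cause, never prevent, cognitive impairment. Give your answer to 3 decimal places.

PN ≈ 0.213

p₁ = P(outcome | exposed) = 557/1159 = 0.48059
p₀ = P(outcome | unexposed) = 726/1919 = 0.37832
Under exogeneity and monotonicity, PN = (p₁ − p₀)/p₁.
PN = (0.48059 − 0.37832) / 0.48059 ≈ 0.2128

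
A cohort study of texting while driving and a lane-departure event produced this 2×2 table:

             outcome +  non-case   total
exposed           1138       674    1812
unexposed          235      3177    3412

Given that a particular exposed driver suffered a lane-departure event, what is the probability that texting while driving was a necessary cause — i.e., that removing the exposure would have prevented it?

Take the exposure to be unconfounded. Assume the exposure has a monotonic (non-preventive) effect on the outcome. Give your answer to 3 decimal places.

p₁ = P(outcome | exposed) = 1138/1812 = 0.62804
p₀ = P(outcome | unexposed) = 235/3412 = 0.068875
Under exogeneity and monotonicity, PN = (p₁ − p₀) / p₁.
PN = (0.62804 − 0.068875) / 0.62804 = 0.55916 / 0.62804 ≈ 0.8903

PN ≈ 0.890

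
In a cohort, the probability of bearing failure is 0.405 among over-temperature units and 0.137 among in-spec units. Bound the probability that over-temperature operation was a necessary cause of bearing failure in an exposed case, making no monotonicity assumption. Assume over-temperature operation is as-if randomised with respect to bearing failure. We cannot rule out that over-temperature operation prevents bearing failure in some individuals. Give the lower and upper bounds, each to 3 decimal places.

Let p₁ = 0.405, p₀ = 0.137.
Under exogeneity alone the bounds on PN are max{0,(p₁−p₀)/p₁} ≤ PN ≤ min{1,(1−p₀)/p₁}.
  lower = (p₁ − p₀)/p₁ = 0.268 / 0.405 ≈ 0.6617
  upper = min{1, (1 − p₀)/p₁} = 0.863 / 0.405 ≈ 2.1309 → capped at 1

0.662 ≤ PN ≤ 1.000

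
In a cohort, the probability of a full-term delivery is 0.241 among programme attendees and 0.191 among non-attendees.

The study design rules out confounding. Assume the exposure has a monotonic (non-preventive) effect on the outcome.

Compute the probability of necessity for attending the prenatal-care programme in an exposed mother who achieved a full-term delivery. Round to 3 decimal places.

PN ≈ 0.207

Let p₁ = 0.241, p₀ = 0.191.
Under exogeneity and monotonicity, PN = (p₁ − p₀) / p₁.
PN = (0.241 − 0.191) / 0.241 = 0.05 / 0.241 ≈ 0.2075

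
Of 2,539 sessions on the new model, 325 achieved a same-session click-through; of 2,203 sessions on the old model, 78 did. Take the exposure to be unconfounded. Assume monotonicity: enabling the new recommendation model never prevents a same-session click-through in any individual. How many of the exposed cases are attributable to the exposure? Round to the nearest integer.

p₁ = P(outcome | exposed) = 325/2539 = 0.128
p₀ = P(outcome | unexposed) = 78/2203 = 0.035406
PN = (p₁ − p₀)/p₁ = (0.128 − 0.035406) / 0.128 ≈ 0.72340.
Attributable cases ≈ PN × (exposed cases) = 0.72340 × 325 ≈ 235.10.

about 235 cases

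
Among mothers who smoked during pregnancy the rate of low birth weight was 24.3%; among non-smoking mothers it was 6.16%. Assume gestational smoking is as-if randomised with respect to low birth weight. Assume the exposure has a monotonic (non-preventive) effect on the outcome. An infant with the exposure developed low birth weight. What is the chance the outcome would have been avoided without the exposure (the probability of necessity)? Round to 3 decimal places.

PN ≈ 0.747

p₁ = 0.243, p₀ = 0.0616.
Under exogeneity and monotonicity, PN = (p₁ − p₀) / p₁.
PN = (0.243 − 0.0616) / 0.243 = 0.1814 / 0.243 ≈ 0.7465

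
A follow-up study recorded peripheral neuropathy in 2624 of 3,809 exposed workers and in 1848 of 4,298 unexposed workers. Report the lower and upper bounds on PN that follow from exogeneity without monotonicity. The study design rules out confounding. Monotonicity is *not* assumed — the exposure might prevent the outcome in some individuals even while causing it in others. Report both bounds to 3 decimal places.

p₁ = P(outcome | exposed) = 2624/3809 = 0.68889
p₀ = P(outcome | unexposed) = 1848/4298 = 0.42997
Under exogeneity alone the bounds on PN are max{0,(p₁−p₀)/p₁} ≤ PN ≤ min{1,(1−p₀)/p₁}.
  lower = (p₁ − p₀)/p₁ = 0.25893 / 0.68889 ≈ 0.3759
  upper = min{1, (1 − p₀)/p₁} = 0.57003 / 0.68889 ≈ 0.8275

0.376 ≤ PN ≤ 0.827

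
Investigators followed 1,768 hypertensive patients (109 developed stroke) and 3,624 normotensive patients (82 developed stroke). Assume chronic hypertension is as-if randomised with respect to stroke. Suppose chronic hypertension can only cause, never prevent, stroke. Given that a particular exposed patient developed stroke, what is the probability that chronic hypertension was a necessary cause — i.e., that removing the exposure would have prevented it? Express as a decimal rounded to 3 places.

p₁ = P(outcome | exposed) = 109/1768 = 0.061652
p₀ = P(outcome | unexposed) = 82/3624 = 0.022627
Under exogeneity and monotonicity, PN = (p₁ − p₀) / p₁.
PN = (0.061652 − 0.022627) / 0.061652 = 0.039025 / 0.061652 ≈ 0.6330

PN ≈ 0.633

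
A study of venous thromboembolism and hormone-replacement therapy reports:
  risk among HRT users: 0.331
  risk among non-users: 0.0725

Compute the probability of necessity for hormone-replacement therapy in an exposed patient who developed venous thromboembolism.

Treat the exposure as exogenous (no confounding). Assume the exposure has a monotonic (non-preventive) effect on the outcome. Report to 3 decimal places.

PN ≈ 0.781

Let p₁ = 0.331, p₀ = 0.0725.
Under exogeneity and monotonicity, PN = (p₁ − p₀) / p₁.
PN = (0.331 − 0.0725) / 0.331 = 0.2585 / 0.331 ≈ 0.7810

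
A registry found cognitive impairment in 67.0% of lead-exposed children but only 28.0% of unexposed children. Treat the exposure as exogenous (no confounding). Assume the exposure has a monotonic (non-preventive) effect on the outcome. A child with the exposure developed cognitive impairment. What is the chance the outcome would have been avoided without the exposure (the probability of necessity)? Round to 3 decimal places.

p₁ = 0.67, p₀ = 0.28.
Under exogeneity and monotonicity, PN = (p₁ − p₀) / p₁.
PN = (0.67 − 0.28) / 0.67 = 0.39 / 0.67 ≈ 0.5821

PN ≈ 0.582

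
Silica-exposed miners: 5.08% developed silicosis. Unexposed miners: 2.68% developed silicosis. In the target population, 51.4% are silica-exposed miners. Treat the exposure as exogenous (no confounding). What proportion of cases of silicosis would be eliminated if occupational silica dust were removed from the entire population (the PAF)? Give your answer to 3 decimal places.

PAF ≈ 0.315

p₁ = 0.0508, p₀ = 0.0268.
Overall risk P(Y=1) = π·p₁ + (1−π)·p₀ = 0.514×0.0508 + 0.486×0.0268 = 0.039136.
Under exogeneity, PAF = [P(Y=1) − p₀] / P(Y=1).
PAF = (0.039136 − 0.0268) / 0.039136 ≈ 0.3152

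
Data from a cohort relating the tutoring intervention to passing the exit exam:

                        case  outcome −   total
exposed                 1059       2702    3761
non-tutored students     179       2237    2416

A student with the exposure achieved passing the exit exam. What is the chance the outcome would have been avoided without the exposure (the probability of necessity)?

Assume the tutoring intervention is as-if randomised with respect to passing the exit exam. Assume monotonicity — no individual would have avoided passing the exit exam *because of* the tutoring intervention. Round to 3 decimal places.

p₁ = P(outcome | exposed) = 1059/3761 = 0.28157
p₀ = P(outcome | unexposed) = 179/2416 = 0.074089
Under exogeneity and monotonicity, PN = (p₁ − p₀) / p₁.
PN = (0.28157 − 0.074089) / 0.28157 = 0.20748 / 0.28157 ≈ 0.7369

PN ≈ 0.737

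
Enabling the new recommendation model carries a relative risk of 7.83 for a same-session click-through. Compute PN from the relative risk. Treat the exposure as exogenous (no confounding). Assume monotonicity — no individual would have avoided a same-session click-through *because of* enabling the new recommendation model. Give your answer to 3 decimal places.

PN ≈ 0.872

Under exogeneity and monotonicity, PN = (RR − 1) / RR = 1 − 1/RR.
PN = (7.83 − 1) / 7.83 = 6.83 / 7.83 ≈ 0.8723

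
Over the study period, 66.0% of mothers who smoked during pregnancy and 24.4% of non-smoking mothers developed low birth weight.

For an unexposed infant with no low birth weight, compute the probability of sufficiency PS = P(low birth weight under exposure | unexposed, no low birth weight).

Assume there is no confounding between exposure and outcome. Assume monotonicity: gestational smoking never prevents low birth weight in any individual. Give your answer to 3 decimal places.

PS ≈ 0.550

p₁ = 0.66, p₀ = 0.244.
Under exogeneity and monotonicity, PS = (p₁ − p₀) / (1 − p₀).
PS = (0.66 − 0.244) / (1 − 0.244) = 0.416 / 0.756 ≈ 0.5503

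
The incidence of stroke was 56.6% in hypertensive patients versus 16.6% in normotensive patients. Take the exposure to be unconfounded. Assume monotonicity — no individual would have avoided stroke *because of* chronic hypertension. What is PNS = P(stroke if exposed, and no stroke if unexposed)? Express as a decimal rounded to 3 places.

p₁ = 0.566, p₀ = 0.166.
Under exogeneity and monotonicity, PNS = p₁ − p₀.
PNS = 0.566 − 0.166 = 0.4

PNS ≈ 0.400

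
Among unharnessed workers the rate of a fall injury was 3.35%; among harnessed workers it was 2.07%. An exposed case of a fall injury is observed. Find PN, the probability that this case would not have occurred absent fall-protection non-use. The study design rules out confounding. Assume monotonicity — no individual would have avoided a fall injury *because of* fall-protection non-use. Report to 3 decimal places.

PN ≈ 0.382

p₁ = 0.0335, p₀ = 0.0207.
Under exogeneity and monotonicity, PN = (p₁ − p₀) / p₁.
PN = (0.0335 − 0.0207) / 0.0335 = 0.0128 / 0.0335 ≈ 0.3821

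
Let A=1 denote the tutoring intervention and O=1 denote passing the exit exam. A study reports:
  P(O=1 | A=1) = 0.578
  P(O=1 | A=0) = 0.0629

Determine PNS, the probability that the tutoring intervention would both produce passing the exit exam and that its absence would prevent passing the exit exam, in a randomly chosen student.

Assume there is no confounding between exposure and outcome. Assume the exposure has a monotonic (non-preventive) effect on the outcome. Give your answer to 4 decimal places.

Let p₁ = 0.578, p₀ = 0.0629.
Under exogeneity and monotonicity, PNS = p₁ − p₀.
PNS = 0.578 − 0.0629 = 0.5151

PNS ≈ 0.5151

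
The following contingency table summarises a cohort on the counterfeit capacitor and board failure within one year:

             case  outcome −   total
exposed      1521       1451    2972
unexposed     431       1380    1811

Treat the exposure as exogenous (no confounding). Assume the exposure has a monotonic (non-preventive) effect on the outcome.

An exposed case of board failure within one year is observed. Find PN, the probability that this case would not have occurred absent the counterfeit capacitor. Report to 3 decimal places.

p₁ = P(outcome | exposed) = 1521/2972 = 0.51178
p₀ = P(outcome | unexposed) = 431/1811 = 0.23799
Under exogeneity and monotonicity, PN = (p₁ − p₀) / p₁.
PN = (0.51178 − 0.23799) / 0.51178 = 0.27379 / 0.51178 ≈ 0.5350

PN ≈ 0.535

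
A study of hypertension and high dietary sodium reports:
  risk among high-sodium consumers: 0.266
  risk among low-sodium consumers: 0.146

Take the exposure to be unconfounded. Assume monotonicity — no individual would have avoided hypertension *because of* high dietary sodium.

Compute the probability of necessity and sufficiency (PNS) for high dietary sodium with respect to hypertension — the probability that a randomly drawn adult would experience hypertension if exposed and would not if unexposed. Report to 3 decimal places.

PNS ≈ 0.120

Let p₁ = 0.266, p₀ = 0.146.
Under exogeneity and monotonicity, PNS = p₁ − p₀.
PNS = 0.266 − 0.146 = 0.12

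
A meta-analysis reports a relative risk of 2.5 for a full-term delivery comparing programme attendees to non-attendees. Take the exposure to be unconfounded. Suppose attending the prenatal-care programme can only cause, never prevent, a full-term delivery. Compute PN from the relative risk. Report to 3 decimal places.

PN ≈ 0.600

Under exogeneity and monotonicity, PN = (RR − 1) / RR = 1 − 1/RR.
PN = (2.5 − 1) / 2.5 = 1.5 / 2.5 ≈ 0.6000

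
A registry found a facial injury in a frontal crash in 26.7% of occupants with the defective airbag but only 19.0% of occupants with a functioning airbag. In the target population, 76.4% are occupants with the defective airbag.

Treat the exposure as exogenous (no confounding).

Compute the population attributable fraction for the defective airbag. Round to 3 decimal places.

p₁ = 0.267, p₀ = 0.19.
Overall risk P(Y=1) = π·p₁ + (1−π)·p₀ = 0.764×0.267 + 0.236×0.19 = 0.24883.
Under exogeneity, PAF = [P(Y=1) − p₀] / P(Y=1).
PAF = (0.24883 − 0.19) / 0.24883 ≈ 0.2364

PAF ≈ 0.236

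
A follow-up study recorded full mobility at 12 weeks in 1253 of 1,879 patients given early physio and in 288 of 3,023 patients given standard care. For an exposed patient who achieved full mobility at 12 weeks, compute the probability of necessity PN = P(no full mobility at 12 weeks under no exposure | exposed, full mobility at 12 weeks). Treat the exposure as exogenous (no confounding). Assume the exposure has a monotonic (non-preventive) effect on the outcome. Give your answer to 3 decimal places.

PN ≈ 0.857

p₁ = P(outcome | exposed) = 1253/1879 = 0.66684
p₀ = P(outcome | unexposed) = 288/3023 = 0.09527
Under exogeneity and monotonicity, PN = (p₁ − p₀) / p₁.
PN = (0.66684 − 0.09527) / 0.66684 = 0.57157 / 0.66684 ≈ 0.8571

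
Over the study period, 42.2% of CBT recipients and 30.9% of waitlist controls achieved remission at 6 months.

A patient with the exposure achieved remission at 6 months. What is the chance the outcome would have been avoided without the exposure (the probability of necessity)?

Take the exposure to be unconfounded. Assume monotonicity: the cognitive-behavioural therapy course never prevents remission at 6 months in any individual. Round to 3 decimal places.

PN ≈ 0.268

p₁ = 0.422, p₀ = 0.309.
Under exogeneity and monotonicity, PN = (p₁ − p₀) / p₁.
PN = (0.422 − 0.309) / 0.422 = 0.113 / 0.422 ≈ 0.2678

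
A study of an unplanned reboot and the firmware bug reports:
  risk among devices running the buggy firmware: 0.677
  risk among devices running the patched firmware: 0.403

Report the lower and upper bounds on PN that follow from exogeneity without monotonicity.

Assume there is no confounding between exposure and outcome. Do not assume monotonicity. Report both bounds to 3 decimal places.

Let p₁ = 0.677, p₀ = 0.403.
Under exogeneity alone the bounds on PN are max{0,(p₁−p₀)/p₁} ≤ PN ≤ min{1,(1−p₀)/p₁}.
  lower = (p₁ − p₀)/p₁ = 0.274 / 0.677 ≈ 0.4047
  upper = min{1, (1 − p₀)/p₁} = 0.597 / 0.677 ≈ 0.8818

0.405 ≤ PN ≤ 0.882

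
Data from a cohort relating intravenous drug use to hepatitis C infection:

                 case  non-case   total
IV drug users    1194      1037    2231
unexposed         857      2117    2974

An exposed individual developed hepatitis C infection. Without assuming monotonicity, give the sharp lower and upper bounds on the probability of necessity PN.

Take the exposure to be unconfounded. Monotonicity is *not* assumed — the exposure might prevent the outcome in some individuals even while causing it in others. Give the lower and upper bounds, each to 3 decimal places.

0.462 ≤ PN ≤ 1.000

p₁ = P(outcome | exposed) = 1194/2231 = 0.53519
p₀ = P(outcome | unexposed) = 857/2974 = 0.28816
Under exogeneity alone the bounds on PN are max{0,(p₁−p₀)/p₁} ≤ PN ≤ min{1,(1−p₀)/p₁}.
  lower = (p₁ − p₀)/p₁ = 0.24702 / 0.53519 ≈ 0.4616
  upper = min{1, (1 − p₀)/p₁} = 0.71184 / 0.53519 ≈ 1.3301 → capped at 1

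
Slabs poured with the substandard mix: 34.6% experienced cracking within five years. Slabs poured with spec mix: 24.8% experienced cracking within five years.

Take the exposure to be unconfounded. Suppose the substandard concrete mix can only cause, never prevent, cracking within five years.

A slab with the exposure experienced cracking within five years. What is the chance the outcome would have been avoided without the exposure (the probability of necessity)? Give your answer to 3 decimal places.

PN ≈ 0.283

p₁ = 0.346, p₀ = 0.248.
Under exogeneity and monotonicity, PN = (p₁ − p₀) / p₁.
PN = (0.346 − 0.248) / 0.346 = 0.098 / 0.346 ≈ 0.2832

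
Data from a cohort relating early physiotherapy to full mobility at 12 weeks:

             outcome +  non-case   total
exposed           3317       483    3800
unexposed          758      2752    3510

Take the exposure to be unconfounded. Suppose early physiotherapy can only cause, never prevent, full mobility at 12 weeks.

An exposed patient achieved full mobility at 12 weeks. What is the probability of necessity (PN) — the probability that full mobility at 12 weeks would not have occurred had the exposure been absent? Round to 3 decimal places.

p₁ = P(outcome | exposed) = 3317/3800 = 0.87289
p₀ = P(outcome | unexposed) = 758/3510 = 0.21595
Under exogeneity and monotonicity, PN = (p₁ − p₀) / p₁.
PN = (0.87289 − 0.21595) / 0.87289 = 0.65694 / 0.87289 ≈ 0.7526

PN ≈ 0.753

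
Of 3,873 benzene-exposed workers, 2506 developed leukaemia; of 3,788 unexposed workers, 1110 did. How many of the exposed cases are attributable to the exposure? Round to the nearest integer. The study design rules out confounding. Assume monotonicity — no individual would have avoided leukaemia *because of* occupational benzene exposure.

p₁ = P(outcome | exposed) = 2506/3873 = 0.64704
p₀ = P(outcome | unexposed) = 1110/3788 = 0.29303
PN = (p₁ − p₀)/p₁ = (0.64704 − 0.29303) / 0.64704 ≈ 0.54712.
Attributable cases ≈ PN × (exposed cases) = 0.54712 × 2506 ≈ 1371.09.

about 1371 cases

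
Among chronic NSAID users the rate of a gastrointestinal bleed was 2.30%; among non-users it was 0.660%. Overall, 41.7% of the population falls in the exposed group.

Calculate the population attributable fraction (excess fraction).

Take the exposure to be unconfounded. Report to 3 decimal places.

p₁ = 0.023, p₀ = 0.0066.
Overall risk P(Y=1) = π·p₁ + (1−π)·p₀ = 0.417×0.023 + 0.583×0.0066 = 0.013439.
Under exogeneity, PAF = [P(Y=1) − p₀] / P(Y=1).
PAF = (0.013439 − 0.0066) / 0.013439 ≈ 0.5089

PAF ≈ 0.509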